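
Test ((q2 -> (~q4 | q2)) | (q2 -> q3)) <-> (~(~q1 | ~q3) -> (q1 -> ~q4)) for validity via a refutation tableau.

Assume the negation and expand:
Initial set: {~(((q2 -> (~q4 | q2)) | (q2 -> q3)) <-> (~(~q1 | ~q3) -> (q1 -> ~q4)))}.
~(((q2 -> (~q4 | q2)) | (q2 -> q3)) <-> (~(~q1 | ~q3) -> (q1 -> ~q4))): β-rule — branch into ((q2 -> (~q4 | q2)) | (q2 -> q3)), ~(~(~q1 | ~q3) -> (q1 -> ~q4))  //  ~((q2 -> (~q4 | q2)) | (q2 -> q3)), (~(~q1 | ~q3) -> (q1 -> ~q4)).
  branch 1 (add ((q2 -> (~q4 | q2)) | (q2 -> q3)), ~(~(~q1 | ~q3) -> (q1 -> ~q4))):
    ~(~(~q1 | ~q3) -> (q1 -> ~q4)): α-rule — add ~(~q1 | ~q3), ~(q1 -> ~q4).
    ~(~q1 | ~q3): α-rule — add ~~q1, ~~q3.
    ~(q1 -> ~q4): α-rule — add q1, ~~q4.
    ((q2 -> (~q4 | q2)) | (q2 -> q3)): β-rule — branch into (q2 -> (~q4 | q2))  //  (q2 -> q3).
      branch 1.1 (add (q2 -> (~q4 | q2))):
        (q2 -> (~q4 | q2)): β-rule — branch into ~q2  //  (~q4 | q2).
          branch 1.1.1 (add ~q2):
            ○ open, literals {q1=1, q2=0, q3=1, q4=1}.
          branch 1.1.2 (add (~q4 | q2)):
            (~q4 | q2): β-rule — branch into ~q4  //  q2.
              branch 1.1.2.1 (add ~q4):
                × closes — contains both q4 and ~q4.
              branch 1.1.2.2 (add q2):
                ○ open, literals {q1=1, q2=1, q3=1, q4=1}.
      branch 1.2 (add (q2 -> q3)):
        (q2 -> q3): β-rule — branch into ~q2  //  q3.
          branch 1.2.1 (add ~q2):
            ○ open, literals {q1=1, q2=0, q3=1, q4=1}.
          branch 1.2.2 (add q3):
            ○ open, literals {q1=1, q3=1, q4=1}.
  branch 2 (add ~((q2 -> (~q4 | q2)) | (q2 -> q3)), (~(~q1 | ~q3) -> (q1 -> ~q4))):
    ~((q2 -> (~q4 | q2)) | (q2 -> q3)): α-rule — add ~(q2 -> (~q4 | q2)), ~(q2 -> q3).
    ~(q2 -> (~q4 | q2)): α-rule — add q2, ~(~q4 | q2).
    ~(q2 -> q3): α-rule — add q2, ~q3.
    ~(~q4 | q2): α-rule — add ~~q4, ~q2.
    × closes — contains both q2 and ~q2.
2 branches closed, 4 open.
An open branch gives a countermodel: q1=1, q2=0, q3=1, q4=1 (unmentioned atoms arbitrary); under it the original formula is false.

Not valid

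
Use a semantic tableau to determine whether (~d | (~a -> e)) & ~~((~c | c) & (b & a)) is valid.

Not valid

Assume the negation and expand:
Initial set: {F ((~d | (~a -> e)) & ~~((~c | c) & (b & a)))}.
F ((~d | (~a -> e)) & ~~((~c | c) & (b & a))): β-rule — branch into F (~d | (~a -> e))  //  F ~~((~c | c) & (b & a)).
  branch 1 (add F (~d | (~a -> e))):
    F (~d | (~a -> e)): α-rule — add F ~d, F (~a -> e).
    F (~a -> e): α-rule — add T ~a, F e.
    ○ open, literals {a=false, d=true, e=false}.
  branch 2 (add F ~~((~c | c) & (b & a))):
    F ~~((~c | c) & (b & a)): drop double negation, giving F ((~c | c) & (b & a)).
    F ((~c | c) & (b & a)): β-rule — branch into F (~c | c)  //  F (b & a).
      branch 2.1 (add F (~c | c)):
        F (~c | c): α-rule — add F ~c, F c.
        × closes — contains both c and ~c.
      branch 2.2 (add F (b & a)):
        F (b & a): β-rule — branch into F b  //  F a.
          branch 2.2.1 (add F b):
            ○ open, literals {b=false}.
          branch 2.2.2 (add F a):
            ○ open, literals {a=false}.
1 branch closed, 3 open.
An open branch gives a countermodel: a=false, d=true, e=false (unmentioned atoms arbitrary); under it the original formula is false.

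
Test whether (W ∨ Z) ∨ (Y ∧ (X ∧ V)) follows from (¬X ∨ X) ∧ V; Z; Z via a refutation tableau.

Yes

Initial set: {((¬X ∨ X) ∧ V); Z; Z; ¬((W ∨ Z) ∨ (Y ∧ (X ∧ V)))}.
((¬X ∨ X) ∧ V): α-rule — add (¬X ∨ X), V.
¬((W ∨ Z) ∨ (Y ∧ (X ∧ V))): α-rule — add ¬(W ∨ Z), ¬(Y ∧ (X ∧ V)).
¬(W ∨ Z): α-rule — add ¬W, ¬Z.
× closes — contains both Z and ¬Z.
All 1 branch closes.
Every branch closed, so the premises entail the conclusion.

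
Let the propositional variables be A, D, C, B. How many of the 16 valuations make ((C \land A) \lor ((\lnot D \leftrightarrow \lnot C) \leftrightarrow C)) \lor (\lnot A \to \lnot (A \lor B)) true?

14

Initial set: {(((C \land A) \lor ((\lnot D \leftrightarrow \lnot C) \leftrightarrow C)) \lor (\lnot A \to \lnot (A \lor B)))}.
(((C \land A) \lor ((\lnot D \leftrightarrow \lnot C) \leftrightarrow C)) \lor (\lnot A \to \lnot (A \lor B))): β-rule — branch into ((C \land A) \lor ((\lnot D \leftrightarrow \lnot C) \leftrightarrow C))  //  (\lnot A \to \lnot (A \lor B)).
  branch 1 (add ((C \land A) \lor ((\lnot D \leftrightarrow \lnot C) \leftrightarrow C))):
    ((C \land A) \lor ((\lnot D \leftrightarrow \lnot C) \leftrightarrow C)): β-rule — branch into (C \land A)  //  ((\lnot D \leftrightarrow \lnot C) \leftrightarrow C).
      branch 1.1 (add (C \land A)):
        (C \land A): α-rule — add C, A.
        ○ open, literals {A=true, C=true}.
      branch 1.2 (add ((\lnot D \leftrightarrow \lnot C) \leftrightarrow C)):
        ((\lnot D \leftrightarrow \lnot C) \leftrightarrow C): β-rule — branch into (\lnot D \leftrightarrow \lnot C), C  //  \lnot (\lnot D \leftrightarrow \lnot C), \lnot C.
          branch 1.2.1 (add (\lnot D \leftrightarrow \lnot C), C):
            (\lnot D \leftrightarrow \lnot C): β-rule — branch into \lnot D, \lnot C  //  \lnot \lnot D, \lnot \lnot C.
              branch 1.2.1.1 (add \lnot D, \lnot C):
                × closes — contains both C and \lnot C.
              branch 1.2.1.2 (add \lnot \lnot D, \lnot \lnot C):
                ○ open, literals {C=true, D=true}.
          branch 1.2.2 (add \lnot (\lnot D \leftrightarrow \lnot C), \lnot C):
            \lnot (\lnot D \leftrightarrow \lnot C): β-rule — branch into \lnot D, \lnot \lnot C  //  \lnot \lnot D, \lnot C.
              branch 1.2.2.1 (add \lnot D, \lnot \lnot C):
                × closes — contains both C and \lnot C.
              branch 1.2.2.2 (add \lnot \lnot D, \lnot C):
                ○ open, literals {C=false, D=true}.
  branch 2 (add (\lnot A \to \lnot (A \lor B))):
    (\lnot A \to \lnot (A \lor B)): β-rule — branch into \lnot \lnot A  //  \lnot (A \lor B).
      branch 2.1 (add \lnot \lnot A):
        ○ open, literals {A=true}.
      branch 2.2 (add \lnot (A \lor B)):
        \lnot (A \lor B): α-rule — add \lnot A, \lnot B.
        ○ open, literals {A=false, B=false}.
2 branches closed, 5 open.
Each open branch fixes some atoms; the unmentioned ones are free. Counting distinct full assignments: branch {A=true, C=true} (D, B) contributes 4 new; branch {C=true, D=true} (A, B) contributes 2 new; branch {C=false, D=true} (A, B) contributes 4 new; branch {A=true} (D, C, B) contributes 2 new; branch {A=false, B=false} (D, C) contributes 2 new. Total: 14.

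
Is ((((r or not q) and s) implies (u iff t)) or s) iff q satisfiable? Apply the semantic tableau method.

Initial set: {(((((r or not q) and s) implies (u iff t)) or s) iff q)}.
(((((r or not q) and s) implies (u iff t)) or s) iff q): β-rule — branch into ((((r or not q) and s) implies (u iff t)) or s), q  //  not ((((r or not q) and s) implies (u iff t)) or s), not q.
  branch 1 (add ((((r or not q) and s) implies (u iff t)) or s), q):
    ((((r or not q) and s) implies (u iff t)) or s): β-rule — branch into (((r or not q) and s) implies (u iff t))  //  s.
      branch 1.1 (add (((r or not q) and s) implies (u iff t))):
        (((r or not q) and s) implies (u iff t)): β-rule — branch into not ((r or not q) and s)  //  (u iff t).
          branch 1.1.1 (add not ((r or not q) and s)):
            not ((r or not q) and s): β-rule — branch into not (r or not q)  //  not s.
              branch 1.1.1.1 (add not (r or not q)):
                not (r or not q): α-rule — add not r, not not q.
                ○ open, literals {q=1, r=0}.
              branch 1.1.1.2 (add not s):
                ○ open, literals {q=1, s=0}.
          branch 1.1.2 (add (u iff t)):
            (u iff t): β-rule — branch into u, t  //  not u, not t.
              branch 1.1.2.1 (add u, t):
                ○ open, literals {q=1, t=1, u=1}.
              branch 1.1.2.2 (add not u, not t):
                ○ open, literals {q=1, t=0, u=0}.
      branch 1.2 (add s):
        ○ open, literals {q=1, s=1}.
  branch 2 (add not ((((r or not q) and s) implies (u iff t)) or s), not q):
    not ((((r or not q) and s) implies (u iff t)) or s): α-rule — add not (((r or not q) and s) implies (u iff t)), not s.
    not (((r or not q) and s) implies (u iff t)): α-rule — add ((r or not q) and s), not (u iff t).
    ((r or not q) and s): α-rule — add (r or not q), s.
    × closes — contains both s and not s.
1 branch closed, 5 open.
An open branch gives a satisfying assignment: q=1, r=0.

Satisfiable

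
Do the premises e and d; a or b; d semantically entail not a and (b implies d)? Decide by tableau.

No

Initial set: {(e and d); (a or b); d; not (not a and (b implies d))}.
(e and d): α-rule — add e, d.
(a or b): β-rule — branch into a  //  b.
  branch 1 (add a):
    not (not a and (b implies d)): β-rule — branch into not not a  //  not (b implies d).
      branch 1.1 (add not not a):
        ○ open, literals {a=T, d=T, e=T}.
      branch 1.2 (add not (b implies d)):
        not (b implies d): α-rule — add b, not d.
        × closes — contains both d and not d.
  branch 2 (add b):
    not (not a and (b implies d)): β-rule — branch into not not a  //  not (b implies d).
      branch 2.1 (add not not a):
        ○ open, literals {a=T, b=T, d=T, e=T}.
      branch 2.2 (add not (b implies d)):
        not (b implies d): α-rule — add b, not d.
        × closes — contains both d and not d.
2 branches closed, 2 open.
An open branch gives a countermodel: a=T, d=T, e=T (unmentioned atoms arbitrary); the premises hold there but the conclusion fails.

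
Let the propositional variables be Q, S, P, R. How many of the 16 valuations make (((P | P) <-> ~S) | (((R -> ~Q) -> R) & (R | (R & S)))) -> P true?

Initial set: {((((P | P) <-> ~S) | (((R -> ~Q) -> R) & (R | (R & S)))) -> P)}.
((((P | P) <-> ~S) | (((R -> ~Q) -> R) & (R | (R & S)))) -> P): β-rule — branch into ~(((P | P) <-> ~S) | (((R -> ~Q) -> R) & (R | (R & S))))  //  P.
  branch 1 (add ~(((P | P) <-> ~S) | (((R -> ~Q) -> R) & (R | (R & S))))):
    ~(((P | P) <-> ~S) | (((R -> ~Q) -> R) & (R | (R & S)))): α-rule — add ~((P | P) <-> ~S), ~(((R -> ~Q) -> R) & (R | (R & S))).
    ~((P | P) <-> ~S): β-rule — branch into (P | P), ~~S  //  ~(P | P), ~S.
      branch 1.1 (add (P | P), ~~S):
        ~(((R -> ~Q) -> R) & (R | (R & S))): β-rule — branch into ~((R -> ~Q) -> R)  //  ~(R | (R & S)).
          branch 1.1.1 (add ~((R -> ~Q) -> R)):
            ~((R -> ~Q) -> R): α-rule — add (R -> ~Q), ~R.
            (P | P): β-rule — branch into P  //  P.
              branch 1.1.1.1 (add P):
                (R -> ~Q): β-rule — branch into ~R  //  ~Q.
                  branch 1.1.1.1.1 (add ~R):
                    ○ open, literals {P=1, R=0, S=1}.
                  branch 1.1.1.1.2 (add ~Q):
                    ○ open, literals {P=1, Q=0, R=0, S=1}.
              branch 1.1.1.2 (add P):
                (R -> ~Q): β-rule — branch into ~R  //  ~Q.
                  branch 1.1.1.2.1 (add ~R):
                    ○ open, literals {P=1, R=0, S=1}.
                  branch 1.1.1.2.2 (add ~Q):
                    ○ open, literals {P=1, Q=0, R=0, S=1}.
          branch 1.1.2 (add ~(R | (R & S))):
            ~(R | (R & S)): α-rule — add ~R, ~(R & S).
            (P | P): β-rule — branch into P  //  P.
              branch 1.1.2.1 (add P):
                ~(R & S): β-rule — branch into ~R  //  ~S.
                  branch 1.1.2.1.1 (add ~R):
                    ○ open, literals {P=1, R=0, S=1}.
                  branch 1.1.2.1.2 (add ~S):
                    × closes — contains both S and ~S.
              branch 1.1.2.2 (add P):
                ~(R & S): β-rule — branch into ~R  //  ~S.
                  branch 1.1.2.2.1 (add ~R):
                    ○ open, literals {P=1, R=0, S=1}.
                  branch 1.1.2.2.2 (add ~S):
                    × closes — contains both S and ~S.
      branch 1.2 (add ~(P | P), ~S):
        ~(P | P): α-rule — add ~P, ~P.
        ~(((R -> ~Q) -> R) & (R | (R & S))): β-rule — branch into ~((R -> ~Q) -> R)  //  ~(R | (R & S)).
          branch 1.2.1 (add ~((R -> ~Q) -> R)):
            ~((R -> ~Q) -> R): α-rule — add (R -> ~Q), ~R.
            (R -> ~Q): β-rule — branch into ~R  //  ~Q.
              branch 1.2.1.1 (add ~R):
                ○ open, literals {P=0, R=0, S=0}.
              branch 1.2.1.2 (add ~Q):
                ○ open, literals {P=0, Q=0, R=0, S=0}.
          branch 1.2.2 (add ~(R | (R & S))):
            ~(R | (R & S)): α-rule — add ~R, ~(R & S).
            ~(R & S): β-rule — branch into ~R  //  ~S.
              branch 1.2.2.1 (add ~R):
                ○ open, literals {P=0, R=0, S=0}.
              branch 1.2.2.2 (add ~S):
                ○ open, literals {P=0, R=0, S=0}.
  branch 2 (add P):
    ○ open, literals {P=1}.
2 branches closed, 11 open.
Each open branch fixes some atoms; the unmentioned ones are free. Counting distinct full assignments: branch {P=1, R=0, S=1} (Q) contributes 2 new; branch {P=1, Q=0, R=0, S=1} (none free) contributes 0 new; branch {P=1, R=0, S=1} (Q) contributes 0 new; branch {P=1, Q=0, R=0, S=1} (none free) contributes 0 new; branch {P=1, R=0, S=1} (Q) contributes 0 new; branch {P=1, R=0, S=1} (Q) contributes 0 new; branch {P=0, R=0, S=0} (Q) contributes 2 new; branch {P=0, Q=0, R=0, S=0} (none free) contributes 0 new; branch {P=0, R=0, S=0} (Q) contributes 0 new; branch {P=0, R=0, S=0} (Q) contributes 0 new; branch {P=1} (Q, S, R) contributes 6 new. Total: 10.

10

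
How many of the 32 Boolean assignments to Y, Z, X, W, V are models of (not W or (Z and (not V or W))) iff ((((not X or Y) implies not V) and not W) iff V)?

Initial set: {((not W or (Z and (not V or W))) iff ((((not X or Y) implies not V) and not W) iff V))}.
((not W or (Z and (not V or W))) iff ((((not X or Y) implies not V) and not W) iff V)): β-rule — branch into (not W or (Z and (not V or W))), ((((not X or Y) implies not V) and not W) iff V)  //  not (not W or (Z and (not V or W))), not ((((not X or Y) implies not V) and not W) iff V).
  branch 1 (add (not W or (Z and (not V or W))), ((((not X or Y) implies not V) and not W) iff V)):
    (not W or (Z and (not V or W))): β-rule — branch into not W  //  (Z and (not V or W)).
      branch 1.1 (add not W):
        ((((not X or Y) implies not V) and not W) iff V): β-rule — branch into (((not X or Y) implies not V) and not W), V  //  not (((not X or Y) implies not V) and not W), not V.
          branch 1.1.1 (add (((not X or Y) implies not V) and not W), V):
            (((not X or Y) implies not V) and not W): α-rule — add ((not X or Y) implies not V), not W.
            ((not X or Y) implies not V): β-rule — branch into not (not X or Y)  //  not V.
              branch 1.1.1.1 (add not (not X or Y)):
                not (not X or Y): α-rule — add not not X, not Y.
                ○ open, literals {V=1, W=0, X=1, Y=0}.
              branch 1.1.1.2 (add not V):
                × closes — contains both V and not V.
          branch 1.1.2 (add not (((not X or Y) implies not V) and not W), not V):
            not (((not X or Y) implies not V) and not W): β-rule — branch into not ((not X or Y) implies not V)  //  not not W.
              branch 1.1.2.1 (add not ((not X or Y) implies not V)):
                not ((not X or Y) implies not V): α-rule — add (not X or Y), not not V.
                × closes — contains both V and not V.
              branch 1.1.2.2 (add not not W):
                × closes — contains both W and not W.
      branch 1.2 (add (Z and (not V or W))):
        (Z and (not V or W)): α-rule — add Z, (not V or W).
        ((((not X or Y) implies not V) and not W) iff V): β-rule — branch into (((not X or Y) implies not V) and not W), V  //  not (((not X or Y) implies not V) and not W), not V.
          branch 1.2.1 (add (((not X or Y) implies not V) and not W), V):
            (((not X or Y) implies not V) and not W): α-rule — add ((not X or Y) implies not V), not W.
            (not V or W): β-rule — branch into not V  //  W.
              branch 1.2.1.1 (add not V):
                × closes — contains both V and not V.
              branch 1.2.1.2 (add W):
                × closes — contains both W and not W.
          branch 1.2.2 (add not (((not X or Y) implies not V) and not W), not V):
            (not V or W): β-rule — branch into not V  //  W.
              branch 1.2.2.1 (add not V):
                not (((not X or Y) implies not V) and not W): β-rule — branch into not ((not X or Y) implies not V)  //  not not W.
                  branch 1.2.2.1.1 (add not ((not X or Y) implies not V)):
                    not ((not X or Y) implies not V): α-rule — add (not X or Y), not not V.
                    × closes — contains both V and not V.
                  branch 1.2.2.1.2 (add not not W):
                    ○ open, literals {V=0, W=1, Z=1}.
              branch 1.2.2.2 (add W):
                not (((not X or Y) implies not V) and not W): β-rule — branch into not ((not X or Y) implies not V)  //  not not W.
                  branch 1.2.2.2.1 (add not ((not X or Y) implies not V)):
                    not ((not X or Y) implies not V): α-rule — add (not X or Y), not not V.
                    × closes — contains both V and not V.
                  branch 1.2.2.2.2 (add not not W):
                    ○ open, literals {V=0, W=1, Z=1}.
  branch 2 (add not (not W or (Z and (not V or W))), not ((((not X or Y) implies not V) and not W) iff V)):
    not (not W or (Z and (not V or W))): α-rule — add not not W, not (Z and (not V or W)).
    not ((((not X or Y) implies not V) and not W) iff V): β-rule — branch into (((not X or Y) implies not V) and not W), not V  //  not (((not X or Y) implies not V) and not W), V.
      branch 2.1 (add (((not X or Y) implies not V) and not W), not V):
        (((not X or Y) implies not V) and not W): α-rule — add ((not X or Y) implies not V), not W.
        × closes — contains both W and not W.
      branch 2.2 (add not (((not X or Y) implies not V) and not W), V):
        not (Z and (not V or W)): β-rule — branch into not Z  //  not (not V or W).
          branch 2.2.1 (add not Z):
            not (((not X or Y) implies not V) and not W): β-rule — branch into not ((not X or Y) implies not V)  //  not not W.
              branch 2.2.1.1 (add not ((not X or Y) implies not V)):
                not ((not X or Y) implies not V): α-rule — add (not X or Y), not not V.
                (not X or Y): β-rule — branch into not X  //  Y.
                  branch 2.2.1.1.1 (add not X):
                    ○ open, literals {V=1, W=1, X=0, Z=0}.
                  branch 2.2.1.1.2 (add Y):
                    ○ open, literals {V=1, W=1, Y=1, Z=0}.
              branch 2.2.1.2 (add not not W):
                ○ open, literals {V=1, W=1, Z=0}.
          branch 2.2.2 (add not (not V or W)):
            not (not V or W): α-rule — add not not V, not W.
            × closes — contains both W and not W.
9 branches closed, 6 open.
Each open branch fixes some atoms; the unmentioned ones are free. Counting distinct full assignments: branch {V=1, W=0, X=1, Y=0} (Z) contributes 2 new; branch {V=0, W=1, Z=1} (Y, X) contributes 4 new; branch {V=0, W=1, Z=1} (Y, X) contributes 0 new; branch {V=1, W=1, X=0, Z=0} (Y) contributes 2 new; branch {V=1, W=1, Y=1, Z=0} (X) contributes 1 new; branch {V=1, W=1, Z=0} (Y, X) contributes 1 new. Total: 10.

10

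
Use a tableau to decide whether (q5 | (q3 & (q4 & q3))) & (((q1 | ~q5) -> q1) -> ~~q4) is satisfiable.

Satisfiable

Initial set: {((q5 | (q3 & (q4 & q3))) & (((q1 | ~q5) -> q1) -> ~~q4))}.
((q5 | (q3 & (q4 & q3))) & (((q1 | ~q5) -> q1) -> ~~q4)): α-rule — add (q5 | (q3 & (q4 & q3))), (((q1 | ~q5) -> q1) -> ~~q4).
(q5 | (q3 & (q4 & q3))): β-rule — branch into q5  //  (q3 & (q4 & q3)).
  branch 1 (add q5):
    (((q1 | ~q5) -> q1) -> ~~q4): β-rule — branch into ~((q1 | ~q5) -> q1)  //  ~~q4.
      branch 1.1 (add ~((q1 | ~q5) -> q1)):
        ~((q1 | ~q5) -> q1): α-rule — add (q1 | ~q5), ~q1.
        (q1 | ~q5): β-rule — branch into q1  //  ~q5.
          branch 1.1.1 (add q1):
            × closes — contains both q1 and ~q1.
          branch 1.1.2 (add ~q5):
            × closes — contains both q5 and ~q5.
      branch 1.2 (add ~~q4):
        ~~q4: drop double negation, giving q4.
        ○ open, literals {q4=true, q5=true}.
  branch 2 (add (q3 & (q4 & q3))):
    (q3 & (q4 & q3)): α-rule — add q3, (q4 & q3).
    (q4 & q3): α-rule — add q4, q3.
    (((q1 | ~q5) -> q1) -> ~~q4): β-rule — branch into ~((q1 | ~q5) -> q1)  //  ~~q4.
      branch 2.1 (add ~((q1 | ~q5) -> q1)):
        ~((q1 | ~q5) -> q1): α-rule — add (q1 | ~q5), ~q1.
        (q1 | ~q5): β-rule — branch into q1  //  ~q5.
          branch 2.1.1 (add q1):
            × closes — contains both q1 and ~q1.
          branch 2.1.2 (add ~q5):
            ○ open, literals {q1=false, q3=true, q4=true, q5=false}.
      branch 2.2 (add ~~q4):
        ~~q4: drop double negation, giving q4.
        ○ open, literals {q3=true, q4=true}.
3 branches closed, 3 open.
An open branch gives a satisfying assignment: q4=true, q5=true.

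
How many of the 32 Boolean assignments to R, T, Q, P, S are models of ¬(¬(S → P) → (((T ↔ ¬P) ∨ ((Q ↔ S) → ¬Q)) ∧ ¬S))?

8

Initial set: {T ¬(¬(S → P) → (((T ↔ ¬P) ∨ ((Q ↔ S) → ¬Q)) ∧ ¬S))}.
T ¬(¬(S → P) → (((T ↔ ¬P) ∨ ((Q ↔ S) → ¬Q)) ∧ ¬S)): α-rule — add T ¬(S → P), F (((T ↔ ¬P) ∨ ((Q ↔ S) → ¬Q)) ∧ ¬S).
T ¬(S → P): α-rule — add T S, F P.
F (((T ↔ ¬P) ∨ ((Q ↔ S) → ¬Q)) ∧ ¬S): β-rule — branch into F ((T ↔ ¬P) ∨ ((Q ↔ S) → ¬Q))  //  F ¬S.
  branch 1 (add F ((T ↔ ¬P) ∨ ((Q ↔ S) → ¬Q))):
    F ((T ↔ ¬P) ∨ ((Q ↔ S) → ¬Q)): α-rule — add F (T ↔ ¬P), F ((Q ↔ S) → ¬Q).
    F ((Q ↔ S) → ¬Q): α-rule — add T (Q ↔ S), F ¬Q.
    F (T ↔ ¬P): β-rule — branch into T T, F ¬P  //  F T, T ¬P.
      branch 1.1 (add T T, F ¬P):
        × closes — contains both P and ¬P.
      branch 1.2 (add F T, T ¬P):
        T (Q ↔ S): β-rule — branch into T Q, T S  //  F Q, F S.
          branch 1.2.1 (add T Q, T S):
            ○ open, literals {P=false, Q=true, S=true, T=false}.
          branch 1.2.2 (add F Q, F S):
            × closes — contains both Q and ¬Q.
  branch 2 (add F ¬S):
    ○ open, literals {P=false, S=true}.
2 branches closed, 2 open.
Each open branch fixes some atoms; the unmentioned ones are free. Counting distinct full assignments: branch {P=false, Q=true, S=true, T=false} (R) contributes 2 new; branch {P=false, S=true} (R, T, Q) contributes 6 new. Total: 8.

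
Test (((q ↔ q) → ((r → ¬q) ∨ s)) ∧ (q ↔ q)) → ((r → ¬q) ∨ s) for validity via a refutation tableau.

Assume the negation and expand:
Initial set: {¬((((q ↔ q) → ((r → ¬q) ∨ s)) ∧ (q ↔ q)) → ((r → ¬q) ∨ s))}.
¬((((q ↔ q) → ((r → ¬q) ∨ s)) ∧ (q ↔ q)) → ((r → ¬q) ∨ s)): α-rule — add (((q ↔ q) → ((r → ¬q) ∨ s)) ∧ (q ↔ q)), ¬((r → ¬q) ∨ s).
(((q ↔ q) → ((r → ¬q) ∨ s)) ∧ (q ↔ q)): α-rule — add ((q ↔ q) → ((r → ¬q) ∨ s)), (q ↔ q).
¬((r → ¬q) ∨ s): α-rule — add ¬(r → ¬q), ¬s.
¬(r → ¬q): α-rule — add r, ¬¬q.
((q ↔ q) → ((r → ¬q) ∨ s)): β-rule — branch into ¬(q ↔ q)  //  ((r → ¬q) ∨ s).
  branch 1 (add ¬(q ↔ q)):
    (q ↔ q): β-rule — branch into q, q  //  ¬q, ¬q.
      branch 1.1 (add q, q):
        ¬(q ↔ q): β-rule — branch into q, ¬q  //  ¬q, q.
          branch 1.1.1 (add q, ¬q):
            × closes — contains both q and ¬q.
          branch 1.1.2 (add ¬q, q):
            × closes — contains both q and ¬q.
      branch 1.2 (add ¬q, ¬q):
        × closes — contains both q and ¬q.
  branch 2 (add ((r → ¬q) ∨ s)):
    (q ↔ q): β-rule — branch into q, q  //  ¬q, ¬q.
      branch 2.1 (add q, q):
        ((r → ¬q) ∨ s): β-rule — branch into (r → ¬q)  //  s.
          branch 2.1.1 (add (r → ¬q)):
            (r → ¬q): β-rule — branch into ¬r  //  ¬q.
              branch 2.1.1.1 (add ¬r):
                × closes — contains both r and ¬r.
              branch 2.1.1.2 (add ¬q):
                × closes — contains both q and ¬q.
          branch 2.1.2 (add s):
            × closes — contains both s and ¬s.
      branch 2.2 (add ¬q, ¬q):
        × closes — contains both q and ¬q.
All 7 branches close.
Every branch closed, so the negation is unsatisfiable and the formula is valid.

Valid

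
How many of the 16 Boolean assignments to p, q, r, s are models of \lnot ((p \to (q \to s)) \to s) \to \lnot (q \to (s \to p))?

Initial set: {T (\lnot ((p \to (q \to s)) \to s) \to \lnot (q \to (s \to p)))}.
T (\lnot ((p \to (q \to s)) \to s) \to \lnot (q \to (s \to p))): β-rule — branch into F \lnot ((p \to (q \to s)) \to s)  //  T \lnot (q \to (s \to p)).
  branch 1 (add F \lnot ((p \to (q \to s)) \to s)):
    F \lnot ((p \to (q \to s)) \to s): β-rule — branch into F (p \to (q \to s))  //  T s.
      branch 1.1 (add F (p \to (q \to s))):
        F (p \to (q \to s)): α-rule — add T p, F (q \to s).
        F (q \to s): α-rule — add T q, F s.
        ○ open, literals {p=true, q=true, s=false}.
      branch 1.2 (add T s):
        ○ open, literals {s=true}.
  branch 2 (add T \lnot (q \to (s \to p))):
    T \lnot (q \to (s \to p)): α-rule — add T q, F (s \to p).
    F (s \to p): α-rule — add T s, F p.
    ○ open, literals {p=false, q=true, s=true}.
0 branches closed, 3 open.
Each open branch fixes some atoms; the unmentioned ones are free. Counting distinct full assignments: branch {p=true, q=true, s=false} (r) contributes 2 new; branch {s=true} (p, q, r) contributes 8 new; branch {p=false, q=true, s=true} (r) contributes 0 new. Total: 10.

10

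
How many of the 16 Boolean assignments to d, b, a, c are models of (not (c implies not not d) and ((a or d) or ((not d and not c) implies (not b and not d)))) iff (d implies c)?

Initial set: {((not (c implies not not d) and ((a or d) or ((not d and not c) implies (not b and not d)))) iff (d implies c))}.
((not (c implies not not d) and ((a or d) or ((not d and not c) implies (not b and not d)))) iff (d implies c)): β-rule — branch into (not (c implies not not d) and ((a or d) or ((not d and not c) implies (not b and not d)))), (d implies c)  //  not (not (c implies not not d) and ((a or d) or ((not d and not c) implies (not b and not d)))), not (d implies c).
  branch 1 (add (not (c implies not not d) and ((a or d) or ((not d and not c) implies (not b and not d)))), (d implies c)):
    (not (c implies not not d) and ((a or d) or ((not d and not c) implies (not b and not d)))): α-rule — add not (c implies not not d), ((a or d) or ((not d and not c) implies (not b and not d))).
    not (c implies not not d): α-rule — add c, not not not d.
    not not not d: drop double negation, giving not d.
    (d implies c): β-rule — branch into not d  //  c.
      branch 1.1 (add not d):
        ((a or d) or ((not d and not c) implies (not b and not d))): β-rule — branch into (a or d)  //  ((not d and not c) implies (not b and not d)).
          branch 1.1.1 (add (a or d)):
            (a or d): β-rule — branch into a  //  d.
              branch 1.1.1.1 (add a):
                ○ open, literals {a=T, c=T, d=F}.
              branch 1.1.1.2 (add d):
                × closes — contains both d and not d.
          branch 1.1.2 (add ((not d and not c) implies (not b and not d))):
            ((not d and not c) implies (not b and not d)): β-rule — branch into not (not d and not c)  //  (not b and not d).
              branch 1.1.2.1 (add not (not d and not c)):
                not (not d and not c): β-rule — branch into not not d  //  not not c.
                  branch 1.1.2.1.1 (add not not d):
                    × closes — contains both d and not d.
                  branch 1.1.2.1.2 (add not not c):
                    ○ open, literals {c=T, d=F}.
              branch 1.1.2.2 (add (not b and not d)):
                (not b and not d): α-rule — add not b, not d.
                ○ open, literals {b=F, c=T, d=F}.
      branch 1.2 (add c):
        ((a or d) or ((not d and not c) implies (not b and not d))): β-rule — branch into (a or d)  //  ((not d and not c) implies (not b and not d)).
          branch 1.2.1 (add (a or d)):
            (a or d): β-rule — branch into a  //  d.
              branch 1.2.1.1 (add a):
                ○ open, literals {a=T, c=T, d=F}.
              branch 1.2.1.2 (add d):
                × closes — contains both d and not d.
          branch 1.2.2 (add ((not d and not c) implies (not b and not d))):
            ((not d and not c) implies (not b and not d)): β-rule — branch into not (not d and not c)  //  (not b and not d).
              branch 1.2.2.1 (add not (not d and not c)):
                not (not d and not c): β-rule — branch into not not d  //  not not c.
                  branch 1.2.2.1.1 (add not not d):
                    × closes — contains both d and not d.
                  branch 1.2.2.1.2 (add not not c):
                    ○ open, literals {c=T, d=F}.
              branch 1.2.2.2 (add (not b and not d)):
                (not b and not d): α-rule — add not b, not d.
                ○ open, literals {b=F, c=T, d=F}.
  branch 2 (add not (not (c implies not not d) and ((a or d) or ((not d and not c) implies (not b and not d)))), not (d implies c)):
    not (d implies c): α-rule — add d, not c.
    not (not (c implies not not d) and ((a or d) or ((not d and not c) implies (not b and not d)))): β-rule — branch into not not (c implies not not d)  //  not ((a or d) or ((not d and not c) implies (not b and not d))).
      branch 2.1 (add not not (c implies not not d)):
        not not (c implies not not d): β-rule — branch into not c  //  not not d.
          branch 2.1.1 (add not c):
            ○ open, literals {c=F, d=T}.
          branch 2.1.2 (add not not d):
            not not d: drop double negation, giving d.
            ○ open, literals {c=F, d=T}.
      branch 2.2 (add not ((a or d) or ((not d and not c) implies (not b and not d)))):
        not ((a or d) or ((not d and not c) implies (not b and not d))): α-rule — add not (a or d), not ((not d and not c) implies (not b and not d)).
        not (a or d): α-rule — add not a, not d.
        × closes — contains both d and not d.
5 branches closed, 8 open.
Each open branch fixes some atoms; the unmentioned ones are free. Counting distinct full assignments: branch {a=T, c=T, d=F} (b) contributes 2 new; branch {c=T, d=F} (b, a) contributes 2 new; branch {b=F, c=T, d=F} (a) contributes 0 new; branch {a=T, c=T, d=F} (b) contributes 0 new; branch {c=T, d=F} (b, a) contributes 0 new; branch {b=F, c=T, d=F} (a) contributes 0 new; branch {c=F, d=T} (b, a) contributes 4 new; branch {c=F, d=T} (b, a) contributes 0 new. Total: 8.

8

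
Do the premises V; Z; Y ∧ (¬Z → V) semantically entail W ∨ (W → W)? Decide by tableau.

Yes

Initial set: {V; Z; (Y ∧ (¬Z → V)); ¬(W ∨ (W → W))}.
(Y ∧ (¬Z → V)): α-rule — add Y, (¬Z → V).
¬(W ∨ (W → W)): α-rule — add ¬W, ¬(W → W).
¬(W → W): α-rule — add W, ¬W.
× closes — contains both W and ¬W.
All 1 branch closes.
Every branch closed, so the premises entail the conclusion.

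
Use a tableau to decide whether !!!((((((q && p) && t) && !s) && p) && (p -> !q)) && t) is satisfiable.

Initial set: {T !!!((((((q && p) && t) && !s) && p) && (p -> !q)) && t)}.
T !!!((((((q && p) && t) && !s) && p) && (p -> !q)) && t): drop double negation, giving T !((((((q && p) && t) && !s) && p) && (p -> !q)) && t).
T !((((((q && p) && t) && !s) && p) && (p -> !q)) && t): β-rule — branch into F (((((q && p) && t) && !s) && p) && (p -> !q))  //  F t.
  branch 1 (add F (((((q && p) && t) && !s) && p) && (p -> !q))):
    F (((((q && p) && t) && !s) && p) && (p -> !q)): β-rule — branch into F ((((q && p) && t) && !s) && p)  //  F (p -> !q).
      branch 1.1 (add F ((((q && p) && t) && !s) && p)):
        F ((((q && p) && t) && !s) && p): β-rule — branch into F (((q && p) && t) && !s)  //  F p.
          branch 1.1.1 (add F (((q && p) && t) && !s)):
            F (((q && p) && t) && !s): β-rule — branch into F ((q && p) && t)  //  F !s.
              branch 1.1.1.1 (add F ((q && p) && t)):
                F ((q && p) && t): β-rule — branch into F (q && p)  //  F t.
                  branch 1.1.1.1.1 (add F (q && p)):
                    F (q && p): β-rule — branch into F q  //  F p.
                      branch 1.1.1.1.1.1 (add F q):
                        ○ open, literals {q=F}.
                      branch 1.1.1.1.1.2 (add F p):
                        ○ open, literals {p=F}.
                  branch 1.1.1.1.2 (add F t):
                    ○ open, literals {t=F}.
              branch 1.1.1.2 (add F !s):
                ○ open, literals {s=T}.
          branch 1.1.2 (add F p):
            ○ open, literals {p=F}.
      branch 1.2 (add F (p -> !q)):
        F (p -> !q): α-rule — add T p, F !q.
        ○ open, literals {p=T, q=T}.
  branch 2 (add F t):
    ○ open, literals {t=F}.
0 branches closed, 7 open.
An open branch gives a satisfying assignment: q=F.

Satisfiable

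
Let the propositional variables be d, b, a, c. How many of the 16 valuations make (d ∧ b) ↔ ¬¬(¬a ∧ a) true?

12

Initial set: {((d ∧ b) ↔ ¬¬(¬a ∧ a))}.
((d ∧ b) ↔ ¬¬(¬a ∧ a)): β-rule — branch into (d ∧ b), ¬¬(¬a ∧ a)  //  ¬(d ∧ b), ¬¬¬(¬a ∧ a).
  branch 1 (add (d ∧ b), ¬¬(¬a ∧ a)):
    (d ∧ b): α-rule — add d, b.
    ¬¬(¬a ∧ a): drop double negation, giving (¬a ∧ a).
    (¬a ∧ a): α-rule — add ¬a, a.
    × closes — contains both a and ¬a.
  branch 2 (add ¬(d ∧ b), ¬¬¬(¬a ∧ a)):
    ¬¬¬(¬a ∧ a): drop double negation, giving ¬(¬a ∧ a).
    ¬(d ∧ b): β-rule — branch into ¬d  //  ¬b.
      branch 2.1 (add ¬d):
        ¬(¬a ∧ a): β-rule — branch into ¬¬a  //  ¬a.
          branch 2.1.1 (add ¬¬a):
            ○ open, literals {a=1, d=0}.
          branch 2.1.2 (add ¬a):
            ○ open, literals {a=0, d=0}.
      branch 2.2 (add ¬b):
        ¬(¬a ∧ a): β-rule — branch into ¬¬a  //  ¬a.
          branch 2.2.1 (add ¬¬a):
            ○ open, literals {a=1, b=0}.
          branch 2.2.2 (add ¬a):
            ○ open, literals {a=0, b=0}.
1 branch closed, 4 open.
Each open branch fixes some atoms; the unmentioned ones are free. Counting distinct full assignments: branch {a=1, d=0} (b, c) contributes 4 new; branch {a=0, d=0} (b, c) contributes 4 new; branch {a=1, b=0} (d, c) contributes 2 new; branch {a=0, b=0} (d, c) contributes 2 new. Total: 12.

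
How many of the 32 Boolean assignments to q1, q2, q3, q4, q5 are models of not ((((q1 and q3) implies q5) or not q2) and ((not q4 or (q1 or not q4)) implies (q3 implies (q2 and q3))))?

8

Initial set: {not ((((q1 and q3) implies q5) or not q2) and ((not q4 or (q1 or not q4)) implies (q3 implies (q2 and q3))))}.
not ((((q1 and q3) implies q5) or not q2) and ((not q4 or (q1 or not q4)) implies (q3 implies (q2 and q3)))): β-rule — branch into not (((q1 and q3) implies q5) or not q2)  //  not ((not q4 or (q1 or not q4)) implies (q3 implies (q2 and q3))).
  branch 1 (add not (((q1 and q3) implies q5) or not q2)):
    not (((q1 and q3) implies q5) or not q2): α-rule — add not ((q1 and q3) implies q5), not not q2.
    not ((q1 and q3) implies q5): α-rule — add (q1 and q3), not q5.
    (q1 and q3): α-rule — add q1, q3.
    ○ open, literals {q1=true, q2=true, q3=true, q5=false}.
  branch 2 (add not ((not q4 or (q1 or not q4)) implies (q3 implies (q2 and q3)))):
    not ((not q4 or (q1 or not q4)) implies (q3 implies (q2 and q3))): α-rule — add (not q4 or (q1 or not q4)), not (q3 implies (q2 and q3)).
    not (q3 implies (q2 and q3)): α-rule — add q3, not (q2 and q3).
    (not q4 or (q1 or not q4)): β-rule — branch into not q4  //  (q1 or not q4).
      branch 2.1 (add not q4):
        not (q2 and q3): β-rule — branch into not q2  //  not q3.
          branch 2.1.1 (add not q2):
            ○ open, literals {q2=false, q3=true, q4=false}.
          branch 2.1.2 (add not q3):
            × closes — contains both q3 and not q3.
      branch 2.2 (add (q1 or not q4)):
        not (q2 and q3): β-rule — branch into not q2  //  not q3.
          branch 2.2.1 (add not q2):
            (q1 or not q4): β-rule — branch into q1  //  not q4.
              branch 2.2.1.1 (add q1):
                ○ open, literals {q1=true, q2=false, q3=true}.
              branch 2.2.1.2 (add not q4):
                ○ open, literals {q2=false, q3=true, q4=false}.
          branch 2.2.2 (add not q3):
            × closes — contains both q3 and not q3.
2 branches closed, 4 open.
Each open branch fixes some atoms; the unmentioned ones are free. Counting distinct full assignments: branch {q1=true, q2=true, q3=true, q5=false} (q4) contributes 2 new; branch {q2=false, q3=true, q4=false} (q1, q5) contributes 4 new; branch {q1=true, q2=false, q3=true} (q4, q5) contributes 2 new; branch {q2=false, q3=true, q4=false} (q1, q5) contributes 0 new. Total: 8.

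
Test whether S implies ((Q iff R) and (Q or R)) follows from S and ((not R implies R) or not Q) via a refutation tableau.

Initial set: {(S and ((not R implies R) or not Q)); not (S implies ((Q iff R) and (Q or R)))}.
(S and ((not R implies R) or not Q)): α-rule — add S, ((not R implies R) or not Q).
not (S implies ((Q iff R) and (Q or R))): α-rule — add S, not ((Q iff R) and (Q or R)).
((not R implies R) or not Q): β-rule — branch into (not R implies R)  //  not Q.
  branch 1 (add (not R implies R)):
    not ((Q iff R) and (Q or R)): β-rule — branch into not (Q iff R)  //  not (Q or R).
      branch 1.1 (add not (Q iff R)):
        (not R implies R): β-rule — branch into not not R  //  R.
          branch 1.1.1 (add not not R):
            not (Q iff R): β-rule — branch into Q, not R  //  not Q, R.
              branch 1.1.1.1 (add Q, not R):
                × closes — contains both R and not R.
              branch 1.1.1.2 (add not Q, R):
                ○ open, literals {Q=0, R=1, S=1}.
          branch 1.1.2 (add R):
            not (Q iff R): β-rule — branch into Q, not R  //  not Q, R.
              branch 1.1.2.1 (add Q, not R):
                × closes — contains both R and not R.
              branch 1.1.2.2 (add not Q, R):
                ○ open, literals {Q=0, R=1, S=1}.
      branch 1.2 (add not (Q or R)):
        not (Q or R): α-rule — add not Q, not R.
        (not R implies R): β-rule — branch into not not R  //  R.
          branch 1.2.1 (add not not R):
            × closes — contains both R and not R.
          branch 1.2.2 (add R):
            × closes — contains both R and not R.
  branch 2 (add not Q):
    not ((Q iff R) and (Q or R)): β-rule — branch into not (Q iff R)  //  not (Q or R).
      branch 2.1 (add not (Q iff R)):
        not (Q iff R): β-rule — branch into Q, not R  //  not Q, R.
          branch 2.1.1 (add Q, not R):
            × closes — contains both Q and not Q.
          branch 2.1.2 (add not Q, R):
            ○ open, literals {Q=0, R=1, S=1}.
      branch 2.2 (add not (Q or R)):
        not (Q or R): α-rule — add not Q, not R.
        ○ open, literals {Q=0, R=0, S=1}.
5 branches closed, 4 open.
An open branch gives a countermodel: Q=0, R=1, S=1 (unmentioned atoms arbitrary); the premises hold there but the conclusion fails.

No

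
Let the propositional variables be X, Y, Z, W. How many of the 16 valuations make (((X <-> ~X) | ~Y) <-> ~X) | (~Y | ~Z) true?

14

Initial set: {T ((((X <-> ~X) | ~Y) <-> ~X) | (~Y | ~Z))}.
T ((((X <-> ~X) | ~Y) <-> ~X) | (~Y | ~Z)): β-rule — branch into T (((X <-> ~X) | ~Y) <-> ~X)  //  T (~Y | ~Z).
  branch 1 (add T (((X <-> ~X) | ~Y) <-> ~X)):
    T (((X <-> ~X) | ~Y) <-> ~X): β-rule — branch into T ((X <-> ~X) | ~Y), T ~X  //  F ((X <-> ~X) | ~Y), F ~X.
      branch 1.1 (add T ((X <-> ~X) | ~Y), T ~X):
        T ((X <-> ~X) | ~Y): β-rule — branch into T (X <-> ~X)  //  T ~Y.
          branch 1.1.1 (add T (X <-> ~X)):
            T (X <-> ~X): β-rule — branch into T X, T ~X  //  F X, F ~X.
              branch 1.1.1.1 (add T X, T ~X):
                × closes — contains both X and ~X.
              branch 1.1.1.2 (add F X, F ~X):
                × closes — contains both X and ~X.
          branch 1.1.2 (add T ~Y):
            ○ open, literals {X=F, Y=F}.
      branch 1.2 (add F ((X <-> ~X) | ~Y), F ~X):
        F ((X <-> ~X) | ~Y): α-rule — add F (X <-> ~X), F ~Y.
        F (X <-> ~X): β-rule — branch into T X, F ~X  //  F X, T ~X.
          branch 1.2.1 (add T X, F ~X):
            ○ open, literals {X=T, Y=T}.
          branch 1.2.2 (add F X, T ~X):
            × closes — contains both X and ~X.
  branch 2 (add T (~Y | ~Z)):
    T (~Y | ~Z): β-rule — branch into T ~Y  //  T ~Z.
      branch 2.1 (add T ~Y):
        ○ open, literals {Y=F}.
      branch 2.2 (add T ~Z):
        ○ open, literals {Z=F}.
3 branches closed, 4 open.
Each open branch fixes some atoms; the unmentioned ones are free. Counting distinct full assignments: branch {X=F, Y=F} (Z, W) contributes 4 new; branch {X=T, Y=T} (Z, W) contributes 4 new; branch {Y=F} (X, Z, W) contributes 4 new; branch {Z=F} (X, Y, W) contributes 2 new. Total: 14.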